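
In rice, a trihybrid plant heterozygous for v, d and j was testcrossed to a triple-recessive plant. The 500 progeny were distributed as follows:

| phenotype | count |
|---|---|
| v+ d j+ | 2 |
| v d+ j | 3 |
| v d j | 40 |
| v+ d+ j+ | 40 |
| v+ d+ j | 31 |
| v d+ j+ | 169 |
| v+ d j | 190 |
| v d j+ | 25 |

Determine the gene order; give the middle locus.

The two most frequent reciprocal classes, v d+ j+ and v+ d j, are the parental types, so the F1 was v d+ j+ / v+ d j.
The two rarest classes, v d+ j and v+ d j+, are the double crossovers. Comparing them with the parentals, only the j allele has switched, so j is the middle locus and the order is d – j – v.

j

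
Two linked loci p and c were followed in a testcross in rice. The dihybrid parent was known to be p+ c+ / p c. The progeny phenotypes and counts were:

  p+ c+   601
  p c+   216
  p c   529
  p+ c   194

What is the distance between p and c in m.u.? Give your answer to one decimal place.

26.6 m.u.

The recombinant classes are p+ c and p c+: 194 + 216 = 410.
Recombination frequency = 410/1540 = 0.2662 ≈ 26.6%, i.e. 26.6 m.u.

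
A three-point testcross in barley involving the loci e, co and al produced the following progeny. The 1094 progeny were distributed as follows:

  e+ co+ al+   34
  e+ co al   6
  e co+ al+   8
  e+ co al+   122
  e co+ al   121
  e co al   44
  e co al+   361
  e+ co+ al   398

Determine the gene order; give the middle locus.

co

The two most frequent reciprocal classes, e co al+ and e+ co+ al, are the parental types, so the F1 was e co al+ / e+ co+ al.
The two rarest classes, e co+ al+ and e+ co al, are the double crossovers. Comparing them with the parentals, only the co allele has switched, so co is the middle locus and the order is e – co – al.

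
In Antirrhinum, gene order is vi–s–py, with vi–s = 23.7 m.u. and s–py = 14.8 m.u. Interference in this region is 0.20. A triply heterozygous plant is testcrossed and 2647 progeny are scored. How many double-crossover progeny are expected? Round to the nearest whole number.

Map distances give recombination frequencies of 0.237 and 0.148 for the two intervals.
With interference 0.20 (so coincidence = 0.80), expected double-crossover frequency = 0.237 × 0.148 × 0.80 = 0.02806.
Expected number = 0.02806 × 2647 = 74.28 ≈ 74.

74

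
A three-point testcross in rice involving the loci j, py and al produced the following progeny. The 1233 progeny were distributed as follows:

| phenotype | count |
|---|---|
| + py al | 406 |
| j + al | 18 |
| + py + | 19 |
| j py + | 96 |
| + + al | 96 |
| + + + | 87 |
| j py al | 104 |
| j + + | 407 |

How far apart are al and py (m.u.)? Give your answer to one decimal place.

The two most frequent reciprocal classes, j + + and + py al, are the parental types, so the F1 was j + + / + py al.
The two rarest classes, j + al and + py +, are the double crossovers. Comparing them with the parentals, only the al allele has switched, so al is the middle locus and the order is py – al – j.
Crossovers in the py–al interval produce the single-crossover classes j py + and + + al (96 + 96 = 192) plus the double crossovers (37).
RF(py–al) = (192 + 37) / 1233 = 229/1233 = 0.1857 → 18.6 m.u.

18.6 m.u.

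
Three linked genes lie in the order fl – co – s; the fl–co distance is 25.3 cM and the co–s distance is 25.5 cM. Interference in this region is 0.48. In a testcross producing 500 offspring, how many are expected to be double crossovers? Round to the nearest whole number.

17

Map distances give recombination frequencies of 0.253 and 0.255 for the two intervals.
With interference 0.48 (so coincidence = 0.52), expected double-crossover frequency = 0.253 × 0.255 × 0.52 = 0.03355.
Expected number = 0.03355 × 500 = 16.77 ≈ 17.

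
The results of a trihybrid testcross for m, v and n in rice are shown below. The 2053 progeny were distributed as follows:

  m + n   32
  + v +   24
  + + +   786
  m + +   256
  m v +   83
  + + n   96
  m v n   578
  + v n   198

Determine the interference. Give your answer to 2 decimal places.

0.04

The two most frequent reciprocal classes, m v n and + + +, are the parental types, so the F1 was m v n / + + +.
The two rarest classes, m + n and + v +, are the double crossovers. Comparing them with the parentals, only the v allele has switched, so v is the middle locus and the order is n – v – m.
n–v: (179 + 56)/2053 = 0.1145; v–m: (454 + 56)/2053 = 0.2484.
Expected DCO frequency = 0.1145 × 0.2484 ≈ 0.02844; observed = 56/2053 ≈ 0.02728.
Coefficient of coincidence = 0.02728/0.02844 ≈ 0.96; interference = 1 − 0.96 = 0.04.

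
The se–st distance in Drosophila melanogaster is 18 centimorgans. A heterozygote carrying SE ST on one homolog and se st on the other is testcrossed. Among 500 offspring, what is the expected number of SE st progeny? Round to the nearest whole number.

45

A map distance of 18 centimorgans corresponds to a recombination frequency of 0.180.
The F1 is SE ST / se st, so SE st is a recombinant gamete class with expected frequency r/2 = 0.180/2 = 0.0900.
Expected number = 0.0900 × 500 = 45.00 ≈ 45.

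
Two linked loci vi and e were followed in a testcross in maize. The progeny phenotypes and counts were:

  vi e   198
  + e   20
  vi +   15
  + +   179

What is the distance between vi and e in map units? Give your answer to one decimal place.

8.5 map units

The two most frequent classes, + + (179) and vi e (198), are the parental types, so the F1 was + + / vi e.
The recombinant classes are + e and vi +: 20 + 15 = 35.
Recombination frequency = 35/412 = 0.0850 ≈ 8.5%, i.e. 8.5 map units.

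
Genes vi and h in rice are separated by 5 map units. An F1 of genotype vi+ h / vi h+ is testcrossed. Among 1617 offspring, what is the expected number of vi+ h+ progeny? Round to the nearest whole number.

40

A map distance of 5 map units corresponds to a recombination frequency of 0.050.
The F1 is vi+ h / vi h+, so vi+ h+ is a recombinant gamete class with expected frequency r/2 = 0.050/2 = 0.0250.
Expected number = 0.0250 × 1617 = 40.43 ≈ 40.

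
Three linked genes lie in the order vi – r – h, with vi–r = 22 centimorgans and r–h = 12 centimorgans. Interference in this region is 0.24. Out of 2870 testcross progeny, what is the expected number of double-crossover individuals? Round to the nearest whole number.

Map distances give recombination frequencies of 0.220 and 0.120 for the two intervals.
With interference 0.24 (so coincidence = 0.76), expected double-crossover frequency = 0.220 × 0.120 × 0.76 = 0.02006.
Expected number = 0.02006 × 2870 = 57.58 ≈ 58.

58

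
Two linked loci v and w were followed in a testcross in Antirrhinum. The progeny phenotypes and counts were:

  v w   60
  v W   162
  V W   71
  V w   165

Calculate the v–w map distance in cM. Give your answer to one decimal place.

The two most frequent classes, V w (165) and v W (162), are the parental types, so the F1 was V w / v W.
The recombinant classes are V W and v w: 71 + 60 = 131.
Recombination frequency = 131/458 = 0.2860 ≈ 28.6%, i.e. 28.6 cM.

28.6 cM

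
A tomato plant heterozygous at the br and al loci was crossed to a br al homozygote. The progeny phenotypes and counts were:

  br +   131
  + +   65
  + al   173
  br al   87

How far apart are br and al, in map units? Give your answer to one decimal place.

33.3 map units

The two most frequent classes, + al (173) and br + (131), are the parental types, so the F1 was + al / br +.
The recombinant classes are + + and br al: 65 + 87 = 152.
Recombination frequency = 152/456 = 0.3333 ≈ 33.3%, i.e. 33.3 map units.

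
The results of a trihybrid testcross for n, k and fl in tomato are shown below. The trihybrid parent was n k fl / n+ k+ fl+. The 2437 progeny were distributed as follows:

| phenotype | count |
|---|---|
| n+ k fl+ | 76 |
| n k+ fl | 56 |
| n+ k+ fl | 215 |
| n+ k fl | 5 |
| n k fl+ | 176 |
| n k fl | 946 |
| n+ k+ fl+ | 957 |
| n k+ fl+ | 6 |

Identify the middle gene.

The two rarest classes, n+ k fl and n k+ fl+, are the double crossovers. Comparing them with the parentals, only the n allele has switched, so n is the middle locus and the order is k – n – fl.

n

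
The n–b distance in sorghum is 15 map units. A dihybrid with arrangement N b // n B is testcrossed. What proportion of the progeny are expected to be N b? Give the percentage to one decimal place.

42.5%

A map distance of 15 map units corresponds to a recombination frequency of 0.150.
The F1 is N b / n B, so N b is a parental gamete class with expected frequency (1 − r)/2 = 0.850/2 = 0.4250.
That is 0.4250 = 42.5% of the progeny.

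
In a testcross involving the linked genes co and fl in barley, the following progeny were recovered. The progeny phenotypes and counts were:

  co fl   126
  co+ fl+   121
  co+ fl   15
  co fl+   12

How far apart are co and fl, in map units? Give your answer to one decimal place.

9.9 map units

The two most frequent classes, co+ fl+ (121) and co fl (126), are the parental types, so the F1 was co+ fl+ / co fl.
The recombinant classes are co+ fl and co fl+: 15 + 12 = 27.
Recombination frequency = 27/274 = 0.0985 ≈ 9.9%, i.e. 9.9 map units.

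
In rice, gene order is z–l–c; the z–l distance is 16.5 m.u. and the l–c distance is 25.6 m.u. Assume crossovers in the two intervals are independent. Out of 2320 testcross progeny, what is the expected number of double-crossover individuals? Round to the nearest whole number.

Map distances give recombination frequencies of 0.165 and 0.256 for the two intervals.
With no interference, expected double-crossover frequency = 0.165 × 0.256 = 0.04224.
Expected number = 0.04224 × 2320 = 98.00 ≈ 98.

98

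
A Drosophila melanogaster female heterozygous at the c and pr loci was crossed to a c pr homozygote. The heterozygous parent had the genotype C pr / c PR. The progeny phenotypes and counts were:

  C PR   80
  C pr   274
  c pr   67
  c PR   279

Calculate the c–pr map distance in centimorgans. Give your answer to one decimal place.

21.0 centimorgans

The recombinant classes are C PR and c pr: 80 + 67 = 147.
Recombination frequency = 147/700 = 0.2100 ≈ 21.0%, i.e. 21.0 centimorgans.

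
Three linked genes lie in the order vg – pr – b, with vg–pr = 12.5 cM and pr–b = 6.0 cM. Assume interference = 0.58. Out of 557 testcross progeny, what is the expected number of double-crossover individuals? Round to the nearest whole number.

Map distances give recombination frequencies of 0.125 and 0.060 for the two intervals.
With interference 0.58 (so coincidence = 0.42), expected double-crossover frequency = 0.125 × 0.060 × 0.42 = 0.00315.
Expected number = 0.00315 × 557 = 1.75 ≈ 2.

2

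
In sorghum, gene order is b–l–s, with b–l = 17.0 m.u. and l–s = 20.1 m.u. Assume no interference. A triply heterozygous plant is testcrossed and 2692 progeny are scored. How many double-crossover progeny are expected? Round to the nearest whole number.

Map distances give recombination frequencies of 0.170 and 0.201 for the two intervals.
With no interference, expected double-crossover frequency = 0.170 × 0.201 = 0.03417.
Expected number = 0.03417 × 2692 = 91.99 ≈ 92.

92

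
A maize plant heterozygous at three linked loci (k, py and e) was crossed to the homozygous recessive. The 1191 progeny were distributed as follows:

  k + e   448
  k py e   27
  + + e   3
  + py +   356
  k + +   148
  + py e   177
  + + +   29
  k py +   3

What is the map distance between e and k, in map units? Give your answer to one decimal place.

27.8 map units

The two most frequent reciprocal classes, + py + and k + e, are the parental types, so the F1 was + py + / k + e.
The two rarest classes, k py + and + + e, are the double crossovers. Comparing them with the parentals, only the k allele has switched, so k is the middle locus and the order is e – k – py.
Crossovers in the e–k interval produce the single-crossover classes + py e and k + + (177 + 148 = 325) plus the double crossovers (6).
RF(e–k) = (325 + 6) / 1191 = 331/1191 = 0.2779 → 27.8 map units.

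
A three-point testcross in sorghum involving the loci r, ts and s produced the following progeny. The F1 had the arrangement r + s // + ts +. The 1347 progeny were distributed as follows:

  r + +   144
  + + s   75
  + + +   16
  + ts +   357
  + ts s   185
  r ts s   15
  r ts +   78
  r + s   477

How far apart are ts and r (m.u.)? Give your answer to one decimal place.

The two rarest classes, r ts s and + + +, are the double crossovers. Comparing them with the parentals, only the ts allele has switched, so ts is the middle locus and the order is r – ts – s.
Crossovers in the r–ts interval produce the single-crossover classes + + s and r ts + (75 + 78 = 153) plus the double crossovers (31).
RF(r–ts) = (153 + 31) / 1347 = 184/1347 = 0.1366 → 13.7 m.u.

13.7 m.u.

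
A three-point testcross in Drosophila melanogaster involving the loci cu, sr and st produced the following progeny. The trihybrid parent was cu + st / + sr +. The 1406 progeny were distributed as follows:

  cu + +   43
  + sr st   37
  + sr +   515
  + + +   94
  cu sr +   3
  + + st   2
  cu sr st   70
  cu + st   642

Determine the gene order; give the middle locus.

cu

The two rarest classes, + + st and cu sr +, are the double crossovers. Comparing them with the parentals, only the cu allele has switched, so cu is the middle locus and the order is st – cu – sr.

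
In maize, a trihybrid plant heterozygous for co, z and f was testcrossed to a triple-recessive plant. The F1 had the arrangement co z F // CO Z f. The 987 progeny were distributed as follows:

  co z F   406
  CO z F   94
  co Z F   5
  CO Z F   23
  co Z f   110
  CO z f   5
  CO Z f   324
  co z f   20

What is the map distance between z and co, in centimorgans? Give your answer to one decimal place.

The two rarest classes, co Z F and CO z f, are the double crossovers. Comparing them with the parentals, only the z allele has switched, so z is the middle locus and the order is co – z – f.
Crossovers in the co–z interval produce the single-crossover classes CO z F and co Z f (94 + 110 = 204) plus the double crossovers (10).
RF(co–z) = (204 + 10) / 987 = 214/987 = 0.2168 → 21.7 centimorgans.

21.7 centimorgans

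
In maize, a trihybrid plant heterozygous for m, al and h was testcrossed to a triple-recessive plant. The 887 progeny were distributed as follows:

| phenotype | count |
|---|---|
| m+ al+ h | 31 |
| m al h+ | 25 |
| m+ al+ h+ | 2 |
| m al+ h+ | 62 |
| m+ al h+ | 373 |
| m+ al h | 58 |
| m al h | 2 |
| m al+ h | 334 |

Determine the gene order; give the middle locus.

The two most frequent reciprocal classes, m al+ h and m+ al h+, are the parental types, so the F1 was m al+ h / m+ al h+.
The two rarest classes, m al h and m+ al+ h+, are the double crossovers. Comparing them with the parentals, only the al allele has switched, so al is the middle locus and the order is m – al – h.

al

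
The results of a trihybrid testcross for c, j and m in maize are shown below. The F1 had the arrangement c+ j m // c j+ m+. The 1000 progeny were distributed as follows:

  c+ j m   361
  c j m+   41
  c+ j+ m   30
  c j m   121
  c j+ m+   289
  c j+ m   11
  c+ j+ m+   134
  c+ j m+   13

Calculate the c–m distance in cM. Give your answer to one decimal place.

27.9 cM

The two rarest classes, c+ j m+ and c j+ m, are the double crossovers. Comparing them with the parentals, only the m allele has switched, so m is the middle locus and the order is c – m – j.
Crossovers in the c–m interval produce the single-crossover classes c j m and c+ j+ m+ (121 + 134 = 255) plus the double crossovers (24).
RF(c–m) = (255 + 24) / 1000 = 279/1000 = 0.2790 → 27.9 cM.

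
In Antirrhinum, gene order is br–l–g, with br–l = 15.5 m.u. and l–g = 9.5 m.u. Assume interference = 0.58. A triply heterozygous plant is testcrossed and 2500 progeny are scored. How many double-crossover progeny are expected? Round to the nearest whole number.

15

Map distances give recombination frequencies of 0.155 and 0.095 for the two intervals.
With interference 0.58 (so coincidence = 0.42), expected double-crossover frequency = 0.155 × 0.095 × 0.42 = 0.00618.
Expected number = 0.00618 × 2500 = 15.46 ≈ 15.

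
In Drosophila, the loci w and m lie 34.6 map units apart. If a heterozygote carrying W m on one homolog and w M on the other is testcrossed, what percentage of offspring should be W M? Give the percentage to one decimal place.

17.3%

A map distance of 34.6 map units corresponds to a recombination frequency of 0.346.
The F1 is W m / w M, so W M is a recombinant gamete class with expected frequency r/2 = 0.346/2 = 0.1730.
That is 0.1730 = 17.3% of the progeny.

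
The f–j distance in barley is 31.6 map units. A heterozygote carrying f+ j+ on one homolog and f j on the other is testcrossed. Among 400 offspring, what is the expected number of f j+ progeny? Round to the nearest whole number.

A map distance of 31.6 map units corresponds to a recombination frequency of 0.316.
The F1 is f+ j+ / f j, so f j+ is a recombinant gamete class with expected frequency r/2 = 0.316/2 = 0.1580.
Expected number = 0.1580 × 400 = 63.20 ≈ 63.

63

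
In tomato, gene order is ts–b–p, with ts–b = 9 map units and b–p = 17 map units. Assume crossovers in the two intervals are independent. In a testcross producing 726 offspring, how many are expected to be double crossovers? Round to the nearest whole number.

Map distances give recombination frequencies of 0.090 and 0.170 for the two intervals.
With no interference, expected double-crossover frequency = 0.090 × 0.170 = 0.01530.
Expected number = 0.01530 × 726 = 11.11 ≈ 11.

11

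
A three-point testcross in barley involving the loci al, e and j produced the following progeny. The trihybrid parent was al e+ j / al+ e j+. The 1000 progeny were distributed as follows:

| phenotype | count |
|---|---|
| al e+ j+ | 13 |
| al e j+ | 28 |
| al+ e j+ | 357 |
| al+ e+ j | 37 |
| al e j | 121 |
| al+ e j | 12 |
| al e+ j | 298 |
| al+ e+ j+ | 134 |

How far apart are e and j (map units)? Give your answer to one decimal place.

The two rarest classes, al e+ j+ and al+ e j, are the double crossovers. Comparing them with the parentals, only the j allele has switched, so j is the middle locus and the order is al – j – e.
Crossovers in the j–e interval produce the single-crossover classes al e j and al+ e+ j+ (121 + 134 = 255) plus the double crossovers (25).
RF(j–e) = (255 + 25) / 1000 = 280/1000 = 0.2800 → 28.0 map units.

28.0 map units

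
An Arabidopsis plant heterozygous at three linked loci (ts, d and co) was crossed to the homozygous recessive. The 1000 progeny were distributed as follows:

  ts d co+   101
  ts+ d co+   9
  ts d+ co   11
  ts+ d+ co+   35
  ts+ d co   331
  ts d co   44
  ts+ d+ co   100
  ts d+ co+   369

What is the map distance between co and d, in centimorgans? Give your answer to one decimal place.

22.1 centimorgans

The two most frequent reciprocal classes, ts+ d co and ts d+ co+, are the parental types, so the F1 was ts+ d co / ts d+ co+.
The two rarest classes, ts+ d co+ and ts d+ co, are the double crossovers. Comparing them with the parentals, only the co allele has switched, so co is the middle locus and the order is d – co – ts.
Crossovers in the d–co interval produce the single-crossover classes ts+ d+ co and ts d co+ (100 + 101 = 201) plus the double crossovers (20).
RF(d–co) = (201 + 20) / 1000 = 221/1000 = 0.2210 → 22.1 centimorgans.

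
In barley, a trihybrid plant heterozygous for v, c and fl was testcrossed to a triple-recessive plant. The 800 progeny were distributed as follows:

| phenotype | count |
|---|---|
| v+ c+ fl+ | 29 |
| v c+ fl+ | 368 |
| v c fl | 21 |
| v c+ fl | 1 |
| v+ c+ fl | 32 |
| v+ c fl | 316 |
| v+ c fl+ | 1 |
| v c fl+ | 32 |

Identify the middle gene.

The two most frequent reciprocal classes, v+ c fl and v c+ fl+, are the parental types, so the F1 was v+ c fl / v c+ fl+.
The two rarest classes, v+ c fl+ and v c+ fl, are the double crossovers. Comparing them with the parentals, only the fl allele has switched, so fl is the middle locus and the order is v – fl – c.

fl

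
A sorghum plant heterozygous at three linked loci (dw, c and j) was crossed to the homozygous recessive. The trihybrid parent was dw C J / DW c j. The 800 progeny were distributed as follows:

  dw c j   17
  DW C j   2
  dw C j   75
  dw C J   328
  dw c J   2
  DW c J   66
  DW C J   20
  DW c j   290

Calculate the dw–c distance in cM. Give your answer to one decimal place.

The two rarest classes, dw c J and DW C j, are the double crossovers. Comparing them with the parentals, only the c allele has switched, so c is the middle locus and the order is dw – c – j.
Crossovers in the dw–c interval produce the single-crossover classes DW C J and dw c j (20 + 17 = 37) plus the double crossovers (4).
RF(dw–c) = (37 + 4) / 800 = 41/800 = 0.0512 → 5.1 cM.

5.1 cM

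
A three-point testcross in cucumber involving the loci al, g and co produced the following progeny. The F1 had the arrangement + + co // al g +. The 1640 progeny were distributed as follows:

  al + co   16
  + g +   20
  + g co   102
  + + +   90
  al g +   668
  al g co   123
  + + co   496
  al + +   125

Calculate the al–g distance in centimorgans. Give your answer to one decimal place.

16.0 centimorgans

The two rarest classes, al + co and + g +, are the double crossovers. Comparing them with the parentals, only the al allele has switched, so al is the middle locus and the order is co – al – g.
Crossovers in the al–g interval produce the single-crossover classes + g co and al + + (102 + 125 = 227) plus the double crossovers (36).
RF(al–g) = (227 + 36) / 1640 = 263/1640 = 0.1604 → 16.0 centimorgans.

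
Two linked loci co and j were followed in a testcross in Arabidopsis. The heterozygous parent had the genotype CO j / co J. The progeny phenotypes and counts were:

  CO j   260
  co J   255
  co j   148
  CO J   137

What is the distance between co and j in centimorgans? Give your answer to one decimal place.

35.6 centimorgans

The recombinant classes are CO J and co j: 137 + 148 = 285.
Recombination frequency = 285/800 = 0.3563 ≈ 35.6%, i.e. 35.6 centimorgans.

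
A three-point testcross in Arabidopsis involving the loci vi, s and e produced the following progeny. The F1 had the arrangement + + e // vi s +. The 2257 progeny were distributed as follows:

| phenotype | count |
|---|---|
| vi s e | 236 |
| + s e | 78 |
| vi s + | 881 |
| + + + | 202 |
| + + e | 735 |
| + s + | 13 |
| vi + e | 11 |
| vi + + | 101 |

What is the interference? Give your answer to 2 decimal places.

The two rarest classes, vi + e and + s +, are the double crossovers. Comparing them with the parentals, only the vi allele has switched, so vi is the middle locus and the order is s – vi – e.
s–vi: (179 + 24)/2257 = 0.0899; vi–e: (438 + 24)/2257 = 0.2047.
Expected DCO frequency = 0.0899 × 0.2047 ≈ 0.01840; observed = 24/2257 ≈ 0.01063.
Coefficient of coincidence = 0.01063/0.01840 ≈ 0.58; interference = 1 − 0.58 = 0.42.

0.42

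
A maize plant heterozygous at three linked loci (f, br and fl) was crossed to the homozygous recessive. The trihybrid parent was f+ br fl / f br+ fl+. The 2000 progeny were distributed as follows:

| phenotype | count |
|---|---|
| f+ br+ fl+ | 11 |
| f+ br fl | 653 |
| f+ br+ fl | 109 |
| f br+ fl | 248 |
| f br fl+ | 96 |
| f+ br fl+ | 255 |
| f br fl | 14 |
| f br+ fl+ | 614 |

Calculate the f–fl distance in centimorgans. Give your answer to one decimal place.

The two rarest classes, f br fl and f+ br+ fl+, are the double crossovers. Comparing them with the parentals, only the f allele has switched, so f is the middle locus and the order is br – f – fl.
Crossovers in the f–fl interval produce the single-crossover classes f+ br fl+ and f br+ fl (255 + 248 = 503) plus the double crossovers (25).
RF(f–fl) = (503 + 25) / 2000 = 528/2000 = 0.2640 → 26.4 centimorgans.

26.4 centimorgans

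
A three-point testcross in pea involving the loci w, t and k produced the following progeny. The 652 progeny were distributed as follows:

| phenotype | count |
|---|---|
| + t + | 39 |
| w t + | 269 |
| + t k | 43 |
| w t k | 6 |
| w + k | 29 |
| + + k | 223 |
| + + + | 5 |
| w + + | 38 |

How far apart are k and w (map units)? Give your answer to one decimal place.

The two most frequent reciprocal classes, w t + and + + k, are the parental types, so the F1 was w t + / + + k.
The two rarest classes, w t k and + + +, are the double crossovers. Comparing them with the parentals, only the k allele has switched, so k is the middle locus and the order is w – k – t.
Crossovers in the w–k interval produce the single-crossover classes + t + and w + k (39 + 29 = 68) plus the double crossovers (11).
RF(w–k) = (68 + 11) / 652 = 79/652 = 0.1212 → 12.1 map units.

12.1 map units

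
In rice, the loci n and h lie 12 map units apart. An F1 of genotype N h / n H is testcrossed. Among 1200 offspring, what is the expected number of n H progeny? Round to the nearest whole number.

A map distance of 12 map units corresponds to a recombination frequency of 0.120.
The F1 is N h / n H, so n H is a parental gamete class with expected frequency (1 − r)/2 = 0.880/2 = 0.4400.
Expected number = 0.4400 × 1200 = 528.00 ≈ 528.

528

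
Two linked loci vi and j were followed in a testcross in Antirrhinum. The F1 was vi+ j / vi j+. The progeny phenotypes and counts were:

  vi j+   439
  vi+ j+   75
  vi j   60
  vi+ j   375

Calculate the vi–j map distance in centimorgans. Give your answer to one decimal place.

14.2 centimorgans

The recombinant classes are vi+ j+ and vi j: 75 + 60 = 135.
Recombination frequency = 135/949 = 0.1423 ≈ 14.2%, i.e. 14.2 centimorgans.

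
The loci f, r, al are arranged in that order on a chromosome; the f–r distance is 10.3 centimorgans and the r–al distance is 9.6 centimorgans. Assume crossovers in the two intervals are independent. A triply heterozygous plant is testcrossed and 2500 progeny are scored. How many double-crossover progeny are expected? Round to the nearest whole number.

Map distances give recombination frequencies of 0.103 and 0.096 for the two intervals.
With no interference, expected double-crossover frequency = 0.103 × 0.096 = 0.00989.
Expected number = 0.00989 × 2500 = 24.72 ≈ 25.

25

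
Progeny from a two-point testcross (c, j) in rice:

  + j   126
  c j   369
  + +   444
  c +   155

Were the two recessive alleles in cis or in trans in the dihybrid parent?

cis

The two most frequent classes are + + (444) and c j (369); these are the parental (non-recombinant) types.
So the F1 carried + + on one chromosome and c j on the other — the recessive alleles are on the same chromosome (cis / coupling).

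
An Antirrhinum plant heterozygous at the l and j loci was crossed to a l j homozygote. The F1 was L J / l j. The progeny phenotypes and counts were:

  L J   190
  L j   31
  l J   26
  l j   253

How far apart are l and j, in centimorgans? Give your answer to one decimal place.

11.4 centimorgans

The recombinant classes are L j and l J: 31 + 26 = 57.
Recombination frequency = 57/500 = 0.1140 ≈ 11.4%, i.e. 11.4 centimorgans.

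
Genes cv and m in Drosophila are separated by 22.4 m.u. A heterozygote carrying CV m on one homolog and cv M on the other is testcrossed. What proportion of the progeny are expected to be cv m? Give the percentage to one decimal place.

A map distance of 22.4 m.u. corresponds to a recombination frequency of 0.224.
The F1 is CV m / cv M, so cv m is a recombinant gamete class with expected frequency r/2 = 0.224/2 = 0.1120.
That is 0.1120 = 11.2% of the progeny.

11.2%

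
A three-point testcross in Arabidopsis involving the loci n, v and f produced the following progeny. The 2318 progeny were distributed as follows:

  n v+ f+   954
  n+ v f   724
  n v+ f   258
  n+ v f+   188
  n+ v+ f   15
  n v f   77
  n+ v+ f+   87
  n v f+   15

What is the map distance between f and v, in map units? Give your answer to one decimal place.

20.5 map units

The two most frequent reciprocal classes, n v+ f+ and n+ v f, are the parental types, so the F1 was n v+ f+ / n+ v f.
The two rarest classes, n v f+ and n+ v+ f, are the double crossovers. Comparing them with the parentals, only the v allele has switched, so v is the middle locus and the order is f – v – n.
Crossovers in the f–v interval produce the single-crossover classes n v+ f and n+ v f+ (258 + 188 = 446) plus the double crossovers (30).
RF(f–v) = (446 + 30) / 2318 = 476/2318 = 0.2053 → 20.5 map units.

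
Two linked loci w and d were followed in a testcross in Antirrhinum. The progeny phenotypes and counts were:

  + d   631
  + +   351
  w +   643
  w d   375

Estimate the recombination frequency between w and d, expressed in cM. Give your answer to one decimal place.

36.3 cM

The two most frequent classes, + d (631) and w + (643), are the parental types, so the F1 was + d / w +.
The recombinant classes are + + and w d: 351 + 375 = 726.
Recombination frequency = 726/2000 = 0.3630 ≈ 36.3%, i.e. 36.3 cM.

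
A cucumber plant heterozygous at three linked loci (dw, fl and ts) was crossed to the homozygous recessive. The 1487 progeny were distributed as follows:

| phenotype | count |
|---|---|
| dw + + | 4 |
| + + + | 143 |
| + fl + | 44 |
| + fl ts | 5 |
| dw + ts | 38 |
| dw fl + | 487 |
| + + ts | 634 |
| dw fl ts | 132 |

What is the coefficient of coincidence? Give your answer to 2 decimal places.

The two most frequent reciprocal classes, + + ts and dw fl +, are the parental types, so the F1 was + + ts / dw fl +.
The two rarest classes, + fl ts and dw + +, are the double crossovers. Comparing them with the parentals, only the fl allele has switched, so fl is the middle locus and the order is dw – fl – ts.
dw–fl: (82 + 9)/1487 = 0.0612; fl–ts: (275 + 9)/1487 = 0.1910.
Expected DCO frequency = 0.0612 × 0.1910 ≈ 0.01169; observed = 9/1487 ≈ 0.00605.
Coefficient of coincidence = 0.00605/0.01169 ≈ 0.52.

0.52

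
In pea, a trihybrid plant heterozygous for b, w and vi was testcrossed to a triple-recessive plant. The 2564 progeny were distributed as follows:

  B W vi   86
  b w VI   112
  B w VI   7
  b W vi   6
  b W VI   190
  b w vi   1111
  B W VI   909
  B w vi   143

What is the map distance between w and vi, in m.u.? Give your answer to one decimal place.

8.2 m.u.

The two most frequent reciprocal classes, B W VI and b w vi, are the parental types, so the F1 was B W VI / b w vi.
The two rarest classes, B w VI and b W vi, are the double crossovers. Comparing them with the parentals, only the w allele has switched, so w is the middle locus and the order is vi – w – b.
Crossovers in the vi–w interval produce the single-crossover classes B W vi and b w VI (86 + 112 = 198) plus the double crossovers (13).
RF(vi–w) = (198 + 13) / 2564 = 211/2564 = 0.0823 → 8.2 m.u.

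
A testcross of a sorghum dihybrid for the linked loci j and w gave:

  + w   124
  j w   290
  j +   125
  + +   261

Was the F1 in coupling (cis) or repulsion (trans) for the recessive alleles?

The two most frequent classes are + + (261) and j w (290); these are the parental (non-recombinant) types.
So the F1 carried + + on one chromosome and j w on the other — the recessive alleles are on the same chromosome (cis / coupling).

cis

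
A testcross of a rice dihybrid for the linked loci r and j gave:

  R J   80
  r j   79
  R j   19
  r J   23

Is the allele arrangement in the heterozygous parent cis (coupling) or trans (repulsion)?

cis

The two most frequent classes are R J (80) and r j (79); these are the parental (non-recombinant) types.
So the F1 carried R J on one chromosome and r j on the other — the recessive alleles are on the same chromosome (cis / coupling).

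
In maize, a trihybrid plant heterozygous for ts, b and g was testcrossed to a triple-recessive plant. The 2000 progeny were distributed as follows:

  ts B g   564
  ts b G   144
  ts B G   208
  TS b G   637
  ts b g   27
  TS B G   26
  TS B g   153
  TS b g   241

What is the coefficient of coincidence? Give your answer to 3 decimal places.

0.603

The two most frequent reciprocal classes, ts B g and TS b G, are the parental types, so the F1 was ts B g / TS b G.
The two rarest classes, ts b g and TS B G, are the double crossovers. Comparing them with the parentals, only the b allele has switched, so b is the middle locus and the order is ts – b – g.
ts–b: (297 + 53)/2000 = 0.1750; b–g: (449 + 53)/2000 = 0.2510.
Expected DCO frequency = 0.1750 × 0.2510 ≈ 0.04392; observed = 53/2000 ≈ 0.02650.
Coefficient of coincidence = 0.02650/0.04392 ≈ 0.603.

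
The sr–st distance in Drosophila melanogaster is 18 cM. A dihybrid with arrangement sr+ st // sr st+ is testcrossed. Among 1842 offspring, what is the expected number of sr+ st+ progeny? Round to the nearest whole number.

166

A map distance of 18 cM corresponds to a recombination frequency of 0.180.
The F1 is sr+ st / sr st+, so sr+ st+ is a recombinant gamete class with expected frequency r/2 = 0.180/2 = 0.0900.
Expected number = 0.0900 × 1842 = 165.78 ≈ 166.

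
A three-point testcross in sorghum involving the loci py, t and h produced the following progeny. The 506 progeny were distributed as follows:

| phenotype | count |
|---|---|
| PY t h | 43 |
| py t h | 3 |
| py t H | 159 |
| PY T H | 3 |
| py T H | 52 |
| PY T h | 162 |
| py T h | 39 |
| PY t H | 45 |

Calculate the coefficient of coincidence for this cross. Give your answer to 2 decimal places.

0.33

The two most frequent reciprocal classes, py t H and PY T h, are the parental types, so the F1 was py t H / PY T h.
The two rarest classes, py t h and PY T H, are the double crossovers. Comparing them with the parentals, only the h allele has switched, so h is the middle locus and the order is py – h – t.
py–h: (84 + 6)/506 = 0.1779; h–t: (95 + 6)/506 = 0.1996.
Expected DCO frequency = 0.1779 × 0.1996 ≈ 0.03551; observed = 6/506 ≈ 0.01186.
Coefficient of coincidence = 0.01186/0.03551 ≈ 0.33.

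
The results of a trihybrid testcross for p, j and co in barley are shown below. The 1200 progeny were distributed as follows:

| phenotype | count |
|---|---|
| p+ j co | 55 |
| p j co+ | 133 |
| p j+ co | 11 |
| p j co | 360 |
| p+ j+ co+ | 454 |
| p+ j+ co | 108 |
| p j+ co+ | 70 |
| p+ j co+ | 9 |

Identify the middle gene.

The two most frequent reciprocal classes, p j co and p+ j+ co+, are the parental types, so the F1 was p j co / p+ j+ co+.
The two rarest classes, p j+ co and p+ j co+, are the double crossovers. Comparing them with the parentals, only the j allele has switched, so j is the middle locus and the order is co – j – p.

j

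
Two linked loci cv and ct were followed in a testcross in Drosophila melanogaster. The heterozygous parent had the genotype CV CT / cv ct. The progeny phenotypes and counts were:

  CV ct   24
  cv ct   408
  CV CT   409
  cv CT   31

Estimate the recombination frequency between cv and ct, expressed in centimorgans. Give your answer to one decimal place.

The recombinant classes are CV ct and cv CT: 24 + 31 = 55.
Recombination frequency = 55/872 = 0.0631 ≈ 6.3%, i.e. 6.3 centimorgans.

6.3 centimorgans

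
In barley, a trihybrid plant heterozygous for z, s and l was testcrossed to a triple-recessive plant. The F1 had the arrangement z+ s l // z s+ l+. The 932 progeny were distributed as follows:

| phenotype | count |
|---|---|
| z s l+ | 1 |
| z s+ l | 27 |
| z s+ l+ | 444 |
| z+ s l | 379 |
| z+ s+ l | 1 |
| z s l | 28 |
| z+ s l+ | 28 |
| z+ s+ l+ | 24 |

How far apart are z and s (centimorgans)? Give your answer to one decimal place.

5.8 centimorgans

The two rarest classes, z+ s+ l and z s l+, are the double crossovers. Comparing them with the parentals, only the s allele has switched, so s is the middle locus and the order is l – s – z.
Crossovers in the s–z interval produce the single-crossover classes z s l and z+ s+ l+ (28 + 24 = 52) plus the double crossovers (2).
RF(s–z) = (52 + 2) / 932 = 54/932 = 0.0579 → 5.8 centimorgans.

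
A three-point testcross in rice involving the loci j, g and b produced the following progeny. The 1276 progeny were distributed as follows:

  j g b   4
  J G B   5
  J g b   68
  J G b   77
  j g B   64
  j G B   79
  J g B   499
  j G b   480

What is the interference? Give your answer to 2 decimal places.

0.51

The two most frequent reciprocal classes, J g B and j G b, are the parental types, so the F1 was J g B / j G b.
The two rarest classes, J G B and j g b, are the double crossovers. Comparing them with the parentals, only the g allele has switched, so g is the middle locus and the order is b – g – j.
b–g: (147 + 9)/1276 = 0.1223; g–j: (141 + 9)/1276 = 0.1176.
Expected DCO frequency = 0.1223 × 0.1176 ≈ 0.01438; observed = 9/1276 ≈ 0.00705.
Coefficient of coincidence = 0.00705/0.01438 ≈ 0.49; interference = 1 − 0.49 = 0.51.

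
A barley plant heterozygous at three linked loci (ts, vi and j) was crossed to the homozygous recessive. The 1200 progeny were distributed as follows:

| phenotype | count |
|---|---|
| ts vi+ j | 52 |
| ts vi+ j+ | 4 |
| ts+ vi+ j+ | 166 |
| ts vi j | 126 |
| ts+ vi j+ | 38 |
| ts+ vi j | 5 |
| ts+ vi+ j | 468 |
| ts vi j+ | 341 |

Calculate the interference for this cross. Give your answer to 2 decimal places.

The two most frequent reciprocal classes, ts+ vi+ j and ts vi j+, are the parental types, so the F1 was ts+ vi+ j / ts vi j+.
The two rarest classes, ts+ vi j and ts vi+ j+, are the double crossovers. Comparing them with the parentals, only the vi allele has switched, so vi is the middle locus and the order is ts – vi – j.
ts–vi: (90 + 9)/1200 = 0.0825; vi–j: (292 + 9)/1200 = 0.2508.
Expected DCO frequency = 0.0825 × 0.2508 ≈ 0.02069; observed = 9/1200 ≈ 0.00750.
Coefficient of coincidence = 0.00750/0.02069 ≈ 0.36; interference = 1 − 0.36 = 0.64.

0.64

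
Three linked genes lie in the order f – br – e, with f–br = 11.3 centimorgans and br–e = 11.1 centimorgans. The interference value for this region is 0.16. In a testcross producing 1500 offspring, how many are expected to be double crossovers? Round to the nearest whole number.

Map distances give recombination frequencies of 0.113 and 0.111 for the two intervals.
With interference 0.16 (so coincidence = 0.84), expected double-crossover frequency = 0.113 × 0.111 × 0.84 = 0.01054.
Expected number = 0.01054 × 1500 = 15.80 ≈ 16.

16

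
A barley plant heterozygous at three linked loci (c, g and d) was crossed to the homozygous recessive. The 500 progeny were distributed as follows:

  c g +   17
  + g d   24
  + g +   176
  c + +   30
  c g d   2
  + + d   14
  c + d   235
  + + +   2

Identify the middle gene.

g

The two most frequent reciprocal classes, + g + and c + d, are the parental types, so the F1 was + g + / c + d.
The two rarest classes, + + + and c g d, are the double crossovers. Comparing them with the parentals, only the g allele has switched, so g is the middle locus and the order is c – g – d.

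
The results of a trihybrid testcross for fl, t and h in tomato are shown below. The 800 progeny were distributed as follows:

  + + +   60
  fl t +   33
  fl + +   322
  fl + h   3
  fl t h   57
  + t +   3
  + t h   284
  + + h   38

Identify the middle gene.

The two most frequent reciprocal classes, fl + + and + t h, are the parental types, so the F1 was fl + + / + t h.
The two rarest classes, fl + h and + t +, are the double crossovers. Comparing them with the parentals, only the h allele has switched, so h is the middle locus and the order is t – h – fl.

h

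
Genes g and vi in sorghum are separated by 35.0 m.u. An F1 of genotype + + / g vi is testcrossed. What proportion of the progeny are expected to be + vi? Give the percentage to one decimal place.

17.5%

A map distance of 35.0 m.u. corresponds to a recombination frequency of 0.350.
The F1 is + + / g vi, so + vi is a recombinant gamete class with expected frequency r/2 = 0.350/2 = 0.1750.
That is 0.1750 = 17.5% of the progeny.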